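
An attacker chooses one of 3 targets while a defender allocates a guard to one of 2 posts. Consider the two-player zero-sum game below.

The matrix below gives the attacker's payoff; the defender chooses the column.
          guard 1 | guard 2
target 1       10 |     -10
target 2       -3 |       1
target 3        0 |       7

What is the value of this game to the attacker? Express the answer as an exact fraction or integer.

70/27

Row target 2 is strictly dominated by row target 3, so the attacker never plays it.
The remaining 2×2 game on (target 1, target 3) × (guard 1, guard 2) has no saddle point. Let the attacker play target 1 with probability p; indifference gives 10p = −10p + 7(1−p), so p = 7/27.
Similarly the defender's optimal q on guard 1 is 17/27, and the value is 10·(17/27) + (-10)·(10/27) = 70/27.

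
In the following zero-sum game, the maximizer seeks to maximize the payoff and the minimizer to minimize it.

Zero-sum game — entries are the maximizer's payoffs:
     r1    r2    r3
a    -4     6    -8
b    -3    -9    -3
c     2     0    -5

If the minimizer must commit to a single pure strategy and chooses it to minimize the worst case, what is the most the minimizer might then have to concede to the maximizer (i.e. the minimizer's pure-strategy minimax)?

-3

The worst case (largest entry) in each column is r1: 2, r2: 6, r3: -3.
The best (smallest) of these is -3.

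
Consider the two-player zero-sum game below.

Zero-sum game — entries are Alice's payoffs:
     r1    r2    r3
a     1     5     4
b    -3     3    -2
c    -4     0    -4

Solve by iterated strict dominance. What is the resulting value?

Row c is strictly dominated by row a (1>-4, 5>0, 4>-4); eliminate c.
Column r2 is strictly dominated by r1 for Bob (1<5, -3<3); eliminate r2.
Row b is strictly dominated by row a (1>-3, 4>-2); eliminate b.
Column r3 is strictly dominated by r1 for Bob (1<4); eliminate r3.
Only (a, r1) remains, with payoff 1.

1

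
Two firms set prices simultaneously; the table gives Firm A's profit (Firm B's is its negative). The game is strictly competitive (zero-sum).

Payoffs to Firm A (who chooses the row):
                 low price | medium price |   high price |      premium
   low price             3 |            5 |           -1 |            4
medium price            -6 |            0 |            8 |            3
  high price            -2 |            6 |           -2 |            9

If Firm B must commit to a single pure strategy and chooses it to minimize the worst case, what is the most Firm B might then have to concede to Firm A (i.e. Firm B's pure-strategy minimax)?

The worst case (largest entry) in each column is low price: 3, medium price: 6, high price: 8, premium: 9.
The best (smallest) of these is 3.

3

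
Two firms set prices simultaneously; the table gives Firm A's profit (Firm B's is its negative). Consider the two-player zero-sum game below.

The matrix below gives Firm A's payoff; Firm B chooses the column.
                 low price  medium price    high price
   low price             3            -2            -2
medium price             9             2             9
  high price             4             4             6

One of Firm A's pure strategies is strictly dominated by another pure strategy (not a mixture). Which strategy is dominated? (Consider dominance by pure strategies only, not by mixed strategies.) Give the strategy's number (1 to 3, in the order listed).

Compare low price with medium price: 9 > 3, 2 > -2, 9 > -2.
So medium price strictly dominates low price for Firm A; low price is strictly dominated.

1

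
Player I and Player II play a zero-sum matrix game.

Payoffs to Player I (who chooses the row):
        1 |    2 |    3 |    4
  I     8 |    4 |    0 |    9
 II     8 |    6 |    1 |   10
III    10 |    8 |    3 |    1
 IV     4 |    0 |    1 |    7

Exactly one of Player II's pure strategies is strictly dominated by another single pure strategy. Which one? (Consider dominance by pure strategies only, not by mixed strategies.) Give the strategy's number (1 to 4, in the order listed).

Player II prefers columns that give Player I less. Compare 1 with 2: 4 < 8, 6 < 8, 8 < 10, 0 < 4.
So 2 strictly dominates 1 for Player II; 1 is strictly dominated.

1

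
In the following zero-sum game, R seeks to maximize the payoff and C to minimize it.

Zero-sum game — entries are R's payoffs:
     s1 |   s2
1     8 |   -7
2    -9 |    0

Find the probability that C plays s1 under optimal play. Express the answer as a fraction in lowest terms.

7/24

Row minima are -7 and -9, so R's maximin is -7; column maxima are 8 and 0, so C's minimax is 0. These differ, so the equilibrium is in mixed strategies.
Let C play s1 with probability q. R is indifferent when 8q − 7(1−q) = −9q, giving q = 7/24.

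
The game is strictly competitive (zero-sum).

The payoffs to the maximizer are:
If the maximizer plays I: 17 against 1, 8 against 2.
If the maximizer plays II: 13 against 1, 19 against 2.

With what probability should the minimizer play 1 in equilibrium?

Row minima are 8 and 13, so the maximizer's maximin is 13; column maxima are 17 and 19, so the minimizer's minimax is 17. These differ, so the equilibrium is in mixed strategies.
Let the minimizer play 1 with probability q. The maximizer is indifferent when 17q + 8(1−q) = 13q + 19(1−q), giving q = 11/15.

11/15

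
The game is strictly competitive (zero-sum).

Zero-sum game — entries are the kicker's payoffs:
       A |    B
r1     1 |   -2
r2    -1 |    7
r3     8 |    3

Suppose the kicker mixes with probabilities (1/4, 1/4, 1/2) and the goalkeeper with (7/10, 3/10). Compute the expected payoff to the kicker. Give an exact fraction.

Against (7/10, 3/10), each row's expected payoff is r1: 1/10; r2: 7/5; r3: 13/2.
Taking the (1/4, 1/4, 1/2)-weighted average: (1/4)·(1/10) + (1/4)·(7/5) + (1/2)·(13/2) = 29/8.

29/8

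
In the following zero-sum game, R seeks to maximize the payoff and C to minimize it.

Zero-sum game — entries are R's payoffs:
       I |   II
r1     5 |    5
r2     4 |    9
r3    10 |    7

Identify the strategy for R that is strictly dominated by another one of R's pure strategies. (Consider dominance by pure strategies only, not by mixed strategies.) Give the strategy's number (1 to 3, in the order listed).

Compare r1 with r3: 10 > 5, 7 > 5.
So r3 strictly dominates r1 for R; r1 is strictly dominated.

1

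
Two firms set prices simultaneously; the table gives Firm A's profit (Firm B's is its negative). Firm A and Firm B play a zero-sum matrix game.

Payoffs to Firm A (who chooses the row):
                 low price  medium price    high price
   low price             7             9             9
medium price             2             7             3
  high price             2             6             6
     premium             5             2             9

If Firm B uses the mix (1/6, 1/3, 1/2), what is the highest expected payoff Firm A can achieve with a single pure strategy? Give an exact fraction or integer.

low price: (7)·(1/6) + (9)·(1/3) + (9)·(1/2) = 26/3.
medium price: (2)·(1/6) + (7)·(1/3) + (3)·(1/2) = 25/6.
high price: (2)·(1/6) + (6)·(1/3) + (6)·(1/2) = 16/3.
premium: (5)·(1/6) + (2)·(1/3) + (9)·(1/2) = 6.
The best pure response is low price with expected payoff 26/3.

26/3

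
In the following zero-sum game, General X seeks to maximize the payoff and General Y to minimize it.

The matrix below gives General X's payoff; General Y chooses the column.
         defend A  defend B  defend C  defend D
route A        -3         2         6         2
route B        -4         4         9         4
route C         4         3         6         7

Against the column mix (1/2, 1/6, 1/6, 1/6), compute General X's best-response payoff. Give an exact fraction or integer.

route A: (-3)·(1/2) + (2)·(1/6) + (6)·(1/6) + (2)·(1/6) = 1/6.
route B: (-4)·(1/2) + (4)·(1/6) + (9)·(1/6) + (4)·(1/6) = 5/6.
route C: (4)·(1/2) + (3)·(1/6) + (6)·(1/6) + (7)·(1/6) = 14/3.
The best pure response is route C with expected payoff 14/3.

14/3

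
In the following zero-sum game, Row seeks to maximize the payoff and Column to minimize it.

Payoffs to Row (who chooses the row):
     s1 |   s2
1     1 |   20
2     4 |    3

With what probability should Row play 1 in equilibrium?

1/20

Row minima are 1 and 3, so Row's maximin is 3; column maxima are 4 and 20, so Column's minimax is 4. These differ, so the equilibrium is in mixed strategies.
Let Row play 1 with probability p. Column is indifferent when p + 4(1−p) = 20p + 3(1−p), giving p = 1/20.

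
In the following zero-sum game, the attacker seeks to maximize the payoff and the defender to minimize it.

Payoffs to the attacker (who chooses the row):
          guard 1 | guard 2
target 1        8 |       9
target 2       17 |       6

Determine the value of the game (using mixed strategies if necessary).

35/4

Row minima are 8 and 6, so the attacker's maximin is 8; column maxima are 17 and 9, so the defender's minimax is 9. These differ, so the equilibrium is in mixed strategies.
Let the attacker play target 1 with probability p. The defender is indifferent when 8p + 17(1−p) = 9p + 6(1−p), giving p = 11/12.
Let the defender play guard 1 with probability q. The attacker is indifferent when 8q + 9(1−q) = 17q + 6(1−q), giving q = 1/4.
The value is 8·(1/4) + (9)·(3/4) = 35/4.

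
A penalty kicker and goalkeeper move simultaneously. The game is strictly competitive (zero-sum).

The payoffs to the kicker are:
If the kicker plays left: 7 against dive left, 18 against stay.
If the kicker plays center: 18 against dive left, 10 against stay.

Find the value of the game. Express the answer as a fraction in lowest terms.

254/19

Row minima are 7 and 10, so the kicker's maximin is 10; column maxima are 18 and 18, so the goalkeeper's minimax is 18. These differ, so the equilibrium is in mixed strategies.
Let the kicker play left with probability p. The goalkeeper is indifferent when 7p + 18(1−p) = 18p + 10(1−p), giving p = 8/19.
Let the goalkeeper play dive left with probability q. The kicker is indifferent when 7q + 18(1−q) = 18q + 10(1−q), giving q = 8/19.
The value is 7·(8/19) + (18)·(11/19) = 254/19.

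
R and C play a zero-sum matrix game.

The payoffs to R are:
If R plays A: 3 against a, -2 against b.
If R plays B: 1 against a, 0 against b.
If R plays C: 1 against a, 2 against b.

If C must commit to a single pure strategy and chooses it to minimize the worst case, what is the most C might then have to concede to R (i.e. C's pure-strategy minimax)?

2

The worst case (largest entry) in each column is a: 3, b: 2.
The best (smallest) of these is 2.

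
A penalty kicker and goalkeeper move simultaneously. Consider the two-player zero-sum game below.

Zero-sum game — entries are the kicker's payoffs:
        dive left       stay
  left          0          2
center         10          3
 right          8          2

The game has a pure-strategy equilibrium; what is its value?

3

Row minima: 0, 3, 2 → the kicker's maximin is 3.
Column maxima: 10, 3 → the goalkeeper's minimax is 3.
They coincide at (center, stay), so the value is 3.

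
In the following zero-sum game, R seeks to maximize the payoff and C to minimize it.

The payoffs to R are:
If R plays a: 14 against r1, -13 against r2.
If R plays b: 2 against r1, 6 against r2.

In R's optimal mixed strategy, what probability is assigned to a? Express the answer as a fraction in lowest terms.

4/31

Row minima are -13 and 2, so R's maximin is 2; column maxima are 14 and 6, so C's minimax is 6. These differ, so the equilibrium is in mixed strategies.
Let R play a with probability p. C is indifferent when 14p + 2(1−p) = −13p + 6(1−p), giving p = 4/31.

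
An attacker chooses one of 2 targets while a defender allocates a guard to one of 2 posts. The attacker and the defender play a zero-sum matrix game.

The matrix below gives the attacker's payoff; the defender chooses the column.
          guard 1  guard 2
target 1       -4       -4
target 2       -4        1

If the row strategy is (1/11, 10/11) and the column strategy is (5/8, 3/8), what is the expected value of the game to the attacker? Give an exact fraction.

-101/44

Against (5/8, 3/8), each row's expected payoff is target 1: -4; target 2: -17/8.
Taking the (1/11, 10/11)-weighted average: (1/11)·(-4) + (10/11)·(-17/8) = -101/44.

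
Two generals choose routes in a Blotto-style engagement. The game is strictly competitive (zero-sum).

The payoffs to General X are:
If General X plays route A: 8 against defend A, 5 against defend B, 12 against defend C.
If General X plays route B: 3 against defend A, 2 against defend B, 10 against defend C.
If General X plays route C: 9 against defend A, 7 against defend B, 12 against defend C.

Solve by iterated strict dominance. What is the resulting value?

Row route B is strictly dominated by row route A (8>3, 5>2, 12>10); eliminate route B.
Column defend A is strictly dominated by defend B for General Y (5<8, 7<9); eliminate defend A.
Column defend C is strictly dominated by defend B for General Y (5<12, 7<12); eliminate defend C.
Row route A is strictly dominated by row route C (7>5); eliminate route A.
Only (route C, defend B) remains, with payoff 7.

7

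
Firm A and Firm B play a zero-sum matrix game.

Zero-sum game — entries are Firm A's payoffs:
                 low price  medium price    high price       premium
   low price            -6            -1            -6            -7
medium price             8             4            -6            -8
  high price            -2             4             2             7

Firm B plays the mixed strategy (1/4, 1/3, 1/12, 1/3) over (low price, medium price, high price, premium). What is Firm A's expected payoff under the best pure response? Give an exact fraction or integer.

10/3

low price: (-6)·(1/4) + (-1)·(1/3) + (-6)·(1/12) + (-7)·(1/3) = -14/3.
medium price: (8)·(1/4) + (4)·(1/3) + (-6)·(1/12) + (-8)·(1/3) = 1/6.
high price: (-2)·(1/4) + (4)·(1/3) + (2)·(1/12) + (7)·(1/3) = 10/3.
The best pure response is high price with expected payoff 10/3.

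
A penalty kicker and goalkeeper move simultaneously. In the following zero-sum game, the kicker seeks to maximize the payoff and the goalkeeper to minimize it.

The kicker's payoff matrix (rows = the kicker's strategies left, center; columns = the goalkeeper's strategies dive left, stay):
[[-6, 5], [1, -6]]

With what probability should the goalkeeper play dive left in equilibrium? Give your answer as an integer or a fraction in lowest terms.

11/18

Row minima are -6 and -6, so the kicker's maximin is -6; column maxima are 1 and 5, so the goalkeeper's minimax is 1. These differ, so the equilibrium is in mixed strategies.
Let the goalkeeper play dive left with probability q. The kicker is indifferent when −6q + 5(1−q) = q − 6(1−q), giving q = 11/18.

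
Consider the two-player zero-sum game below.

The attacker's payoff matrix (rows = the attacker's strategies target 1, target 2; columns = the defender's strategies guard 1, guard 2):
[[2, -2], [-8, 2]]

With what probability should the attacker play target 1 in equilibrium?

5/7

Row minima are -2 and -8, so the attacker's maximin is -2; column maxima are 2 and 2, so the defender's minimax is 2. These differ, so the equilibrium is in mixed strategies.
Let the attacker play target 1 with probability p. The defender is indifferent when 2p − 8(1−p) = −2p + 2(1−p), giving p = 5/7.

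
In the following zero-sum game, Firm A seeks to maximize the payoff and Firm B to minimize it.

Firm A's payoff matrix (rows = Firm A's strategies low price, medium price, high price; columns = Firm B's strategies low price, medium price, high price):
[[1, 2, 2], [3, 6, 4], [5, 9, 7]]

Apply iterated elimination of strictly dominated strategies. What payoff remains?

Row low price is strictly dominated by row medium price (3>1, 6>2, 4>2); eliminate low price.
Column medium price is strictly dominated by low price for Firm B (3<6, 5<9); eliminate medium price.
Row medium price is strictly dominated by row high price (5>3, 7>4); eliminate medium price.
Column high price is strictly dominated by low price for Firm B (5<7); eliminate high price.
Only (high price, low price) remains, with payoff 5.

5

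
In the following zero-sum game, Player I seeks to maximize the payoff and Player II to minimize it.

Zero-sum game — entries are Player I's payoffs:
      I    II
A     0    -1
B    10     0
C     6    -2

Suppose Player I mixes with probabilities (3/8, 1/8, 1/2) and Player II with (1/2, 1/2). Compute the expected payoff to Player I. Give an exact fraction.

Against (1/2, 1/2), each row's expected payoff is A: -1/2; B: 5; C: 2.
Taking the (3/8, 1/8, 1/2)-weighted average: (3/8)·(-1/2) + (1/8)·(5) + (1/2)·(2) = 23/16.

23/16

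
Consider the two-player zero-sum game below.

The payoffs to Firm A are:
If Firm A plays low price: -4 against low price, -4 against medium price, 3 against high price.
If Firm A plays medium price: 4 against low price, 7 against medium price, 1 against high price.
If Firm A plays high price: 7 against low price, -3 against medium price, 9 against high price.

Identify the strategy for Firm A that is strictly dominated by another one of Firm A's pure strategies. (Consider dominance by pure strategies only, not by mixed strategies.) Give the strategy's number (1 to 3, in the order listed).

1

Compare low price with high price: 7 > -4, -3 > -4, 9 > 3.
So high price strictly dominates low price for Firm A; low price is strictly dominated.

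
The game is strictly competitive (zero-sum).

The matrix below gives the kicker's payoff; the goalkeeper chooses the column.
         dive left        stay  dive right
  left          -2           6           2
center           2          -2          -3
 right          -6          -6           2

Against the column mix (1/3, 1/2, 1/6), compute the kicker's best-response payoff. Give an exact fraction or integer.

left: (-2)·(1/3) + (6)·(1/2) + (2)·(1/6) = 8/3.
center: (2)·(1/3) + (-2)·(1/2) + (-3)·(1/6) = -5/6.
right: (-6)·(1/3) + (-6)·(1/2) + (2)·(1/6) = -14/3.
The best pure response is left with expected payoff 8/3.

8/3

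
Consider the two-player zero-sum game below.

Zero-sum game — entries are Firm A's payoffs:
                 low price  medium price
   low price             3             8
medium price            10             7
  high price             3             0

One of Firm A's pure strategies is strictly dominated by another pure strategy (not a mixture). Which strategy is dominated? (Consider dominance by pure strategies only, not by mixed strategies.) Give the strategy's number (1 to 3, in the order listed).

Compare high price with medium price: 10 > 3, 7 > 0.
So medium price strictly dominates high price for Firm A; high price is strictly dominated.

3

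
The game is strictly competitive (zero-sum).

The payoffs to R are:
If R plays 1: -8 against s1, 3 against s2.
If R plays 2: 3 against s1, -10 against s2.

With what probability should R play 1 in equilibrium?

Row minima are -8 and -10, so R's maximin is -8; column maxima are 3 and 3, so C's minimax is 3. These differ, so the equilibrium is in mixed strategies.
Let R play 1 with probability p. C is indifferent when −8p + 3(1−p) = 3p − 10(1−p), giving p = 13/24.

13/24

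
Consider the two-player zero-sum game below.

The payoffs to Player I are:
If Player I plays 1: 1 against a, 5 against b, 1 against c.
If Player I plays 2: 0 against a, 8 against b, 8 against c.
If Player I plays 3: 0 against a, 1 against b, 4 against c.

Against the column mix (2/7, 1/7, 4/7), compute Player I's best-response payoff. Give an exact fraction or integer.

1: (1)·(2/7) + (5)·(1/7) + (1)·(4/7) = 11/7.
2: (0)·(2/7) + (8)·(1/7) + (8)·(4/7) = 40/7.
3: (0)·(2/7) + (1)·(1/7) + (4)·(4/7) = 17/7.
The best pure response is 2 with expected payoff 40/7.

40/7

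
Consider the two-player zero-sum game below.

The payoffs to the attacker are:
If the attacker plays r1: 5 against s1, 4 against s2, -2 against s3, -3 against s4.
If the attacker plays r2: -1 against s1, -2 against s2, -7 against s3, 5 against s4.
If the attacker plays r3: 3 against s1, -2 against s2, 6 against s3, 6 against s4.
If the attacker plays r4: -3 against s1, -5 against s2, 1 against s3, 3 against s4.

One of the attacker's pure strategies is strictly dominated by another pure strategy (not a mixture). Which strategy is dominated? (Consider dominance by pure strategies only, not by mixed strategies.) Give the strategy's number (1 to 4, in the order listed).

Compare r4 with r3: 3 > -3, -2 > -5, 6 > 1, 6 > 3.
So r3 strictly dominates r4 for the attacker; r4 is strictly dominated.

4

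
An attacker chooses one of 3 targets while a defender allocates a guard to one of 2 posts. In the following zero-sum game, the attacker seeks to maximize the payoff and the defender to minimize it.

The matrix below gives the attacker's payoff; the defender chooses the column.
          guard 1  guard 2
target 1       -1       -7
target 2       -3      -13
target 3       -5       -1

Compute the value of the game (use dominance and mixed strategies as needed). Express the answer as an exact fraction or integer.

Row target 2 is strictly dominated by row target 1, so the attacker never plays it.
The remaining 2×2 game on (target 1, target 3) × (guard 1, guard 2) has no saddle point. Let the attacker play target 1 with probability p; indifference gives −p − 5(1−p) = −7p − (1−p), so p = 2/5.
Similarly the defender's optimal q on guard 1 is 3/5, and the value is -1·(3/5) + (-7)·(2/5) = -17/5.

-17/5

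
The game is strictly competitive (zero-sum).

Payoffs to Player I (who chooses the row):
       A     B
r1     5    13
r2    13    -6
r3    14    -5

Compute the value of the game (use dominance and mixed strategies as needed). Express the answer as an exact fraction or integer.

Row r2 is strictly dominated by row r3, so Player I never plays it.
The remaining 2×2 game on (r1, r3) × (A, B) has no saddle point. Let Player I play r1 with probability p; indifference gives 5p + 14(1−p) = 13p − 5(1−p), so p = 19/27.
Similarly Player II's optimal q on A is 2/3, and the value is 5·(2/3) + (13)·(1/3) = 23/3.

23/3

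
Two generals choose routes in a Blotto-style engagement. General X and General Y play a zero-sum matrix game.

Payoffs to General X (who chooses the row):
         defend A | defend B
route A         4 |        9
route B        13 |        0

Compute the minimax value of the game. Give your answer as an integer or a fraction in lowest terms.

Row minima are 4 and 0, so General X's maximin is 4; column maxima are 13 and 9, so General Y's minimax is 9. These differ, so the equilibrium is in mixed strategies.
Let General X play route A with probability p. General Y is indifferent when 4p + 13(1−p) = 9p, giving p = 13/18.
Let General Y play defend A with probability q. General X is indifferent when 4q + 9(1−q) = 13q, giving q = 1/2.
The value is 4·(1/2) + (9)·(1/2) = 13/2.

13/2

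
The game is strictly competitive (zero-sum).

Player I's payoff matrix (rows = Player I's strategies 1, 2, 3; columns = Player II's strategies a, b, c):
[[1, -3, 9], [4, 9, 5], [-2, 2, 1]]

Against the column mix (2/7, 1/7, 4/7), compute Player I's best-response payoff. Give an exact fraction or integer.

1: (1)·(2/7) + (-3)·(1/7) + (9)·(4/7) = 5.
2: (4)·(2/7) + (9)·(1/7) + (5)·(4/7) = 37/7.
3: (-2)·(2/7) + (2)·(1/7) + (1)·(4/7) = 2/7.
The best pure response is 2 with expected payoff 37/7.

37/7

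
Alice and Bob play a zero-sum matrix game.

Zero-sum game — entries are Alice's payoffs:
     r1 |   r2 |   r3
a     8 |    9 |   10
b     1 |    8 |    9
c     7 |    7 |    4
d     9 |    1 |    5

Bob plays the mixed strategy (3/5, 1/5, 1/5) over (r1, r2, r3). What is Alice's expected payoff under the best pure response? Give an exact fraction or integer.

43/5

a: (8)·(3/5) + (9)·(1/5) + (10)·(1/5) = 43/5.
b: (1)·(3/5) + (8)·(1/5) + (9)·(1/5) = 4.
c: (7)·(3/5) + (7)·(1/5) + (4)·(1/5) = 32/5.
d: (9)·(3/5) + (1)·(1/5) + (5)·(1/5) = 33/5.
The best pure response is a with expected payoff 43/5.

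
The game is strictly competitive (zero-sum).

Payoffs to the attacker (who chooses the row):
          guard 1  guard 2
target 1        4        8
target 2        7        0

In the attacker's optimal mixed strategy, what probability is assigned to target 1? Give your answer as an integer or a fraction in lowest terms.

7/11

Row minima are 4 and 0, so the attacker's maximin is 4; column maxima are 7 and 8, so the defender's minimax is 7. These differ, so the equilibrium is in mixed strategies.
Let the attacker play target 1 with probability p. The defender is indifferent when 4p + 7(1−p) = 8p, giving p = 7/11.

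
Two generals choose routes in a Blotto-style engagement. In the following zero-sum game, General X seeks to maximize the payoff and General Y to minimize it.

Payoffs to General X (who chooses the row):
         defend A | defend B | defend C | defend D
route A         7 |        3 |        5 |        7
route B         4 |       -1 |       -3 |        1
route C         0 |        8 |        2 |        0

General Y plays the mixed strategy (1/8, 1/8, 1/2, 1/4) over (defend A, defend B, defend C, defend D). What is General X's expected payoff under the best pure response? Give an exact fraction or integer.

route A: (7)·(1/8) + (3)·(1/8) + (5)·(1/2) + (7)·(1/4) = 11/2.
route B: (4)·(1/8) + (-1)·(1/8) + (-3)·(1/2) + (1)·(1/4) = -7/8.
route C: (0)·(1/8) + (8)·(1/8) + (2)·(1/2) + (0)·(1/4) = 2.
The best pure response is route A with expected payoff 11/2.

11/2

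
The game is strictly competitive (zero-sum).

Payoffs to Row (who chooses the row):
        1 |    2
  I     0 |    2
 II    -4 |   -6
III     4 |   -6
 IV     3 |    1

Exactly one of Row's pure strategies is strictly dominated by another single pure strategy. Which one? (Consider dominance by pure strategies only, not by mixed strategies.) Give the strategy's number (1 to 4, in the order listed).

Compare II with I: 0 > -4, 2 > -6.
So I strictly dominates II for Row; II is strictly dominated.

2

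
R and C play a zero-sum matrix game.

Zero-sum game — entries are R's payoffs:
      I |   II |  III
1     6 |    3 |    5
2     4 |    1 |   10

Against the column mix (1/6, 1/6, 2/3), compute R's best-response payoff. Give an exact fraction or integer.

1: (6)·(1/6) + (3)·(1/6) + (5)·(2/3) = 29/6.
2: (4)·(1/6) + (1)·(1/6) + (10)·(2/3) = 15/2.
The best pure response is 2 with expected payoff 15/2.

15/2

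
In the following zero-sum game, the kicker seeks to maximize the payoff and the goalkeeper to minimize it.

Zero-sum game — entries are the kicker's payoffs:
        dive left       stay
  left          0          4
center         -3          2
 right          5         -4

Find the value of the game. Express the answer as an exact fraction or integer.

Row center is strictly dominated by row left, so the kicker never plays it.
The remaining 2×2 game on (left, right) × (dive left, stay) has no saddle point. Let the kicker play left with probability p; indifference gives 5(1−p) = 4p − 4(1−p), so p = 9/13.
Similarly the goalkeeper's optimal q on dive left is 8/13, and the value is 0·(8/13) + (4)·(5/13) = 20/13.

20/13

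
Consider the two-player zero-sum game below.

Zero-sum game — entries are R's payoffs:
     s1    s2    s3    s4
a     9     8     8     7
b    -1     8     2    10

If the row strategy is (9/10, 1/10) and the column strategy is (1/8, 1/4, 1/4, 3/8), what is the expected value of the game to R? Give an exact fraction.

607/80

Against (1/8, 1/4, 1/4, 3/8), each row's expected payoff is a: 31/4; b: 49/8.
Taking the (9/10, 1/10)-weighted average: (9/10)·(31/4) + (1/10)·(49/8) = 607/80.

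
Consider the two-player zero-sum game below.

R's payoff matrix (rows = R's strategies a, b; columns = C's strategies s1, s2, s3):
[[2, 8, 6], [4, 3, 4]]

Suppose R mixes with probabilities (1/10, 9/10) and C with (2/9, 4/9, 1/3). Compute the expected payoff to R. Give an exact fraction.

Against (2/9, 4/9, 1/3), each row's expected payoff is a: 6; b: 32/9.
Taking the (1/10, 9/10)-weighted average: (1/10)·(6) + (9/10)·(32/9) = 19/5.

19/5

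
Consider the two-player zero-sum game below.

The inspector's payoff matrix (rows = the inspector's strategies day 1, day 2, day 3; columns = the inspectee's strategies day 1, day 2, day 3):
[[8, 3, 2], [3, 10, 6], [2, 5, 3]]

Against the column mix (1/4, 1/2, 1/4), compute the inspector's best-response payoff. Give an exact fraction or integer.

29/4

day 1: (8)·(1/4) + (3)·(1/2) + (2)·(1/4) = 4.
day 2: (3)·(1/4) + (10)·(1/2) + (6)·(1/4) = 29/4.
day 3: (2)·(1/4) + (5)·(1/2) + (3)·(1/4) = 15/4.
The best pure response is day 2 with expected payoff 29/4.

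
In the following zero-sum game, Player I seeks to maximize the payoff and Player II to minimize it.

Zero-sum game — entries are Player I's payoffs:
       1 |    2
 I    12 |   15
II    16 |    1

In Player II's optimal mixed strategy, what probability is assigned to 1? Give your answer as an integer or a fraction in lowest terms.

Row minima are 12 and 1, so Player I's maximin is 12; column maxima are 16 and 15, so Player II's minimax is 15. These differ, so the equilibrium is in mixed strategies.
Let Player II play 1 with probability q. Player I is indifferent when 12q + 15(1−q) = 16q + (1−q), giving q = 7/9.

7/9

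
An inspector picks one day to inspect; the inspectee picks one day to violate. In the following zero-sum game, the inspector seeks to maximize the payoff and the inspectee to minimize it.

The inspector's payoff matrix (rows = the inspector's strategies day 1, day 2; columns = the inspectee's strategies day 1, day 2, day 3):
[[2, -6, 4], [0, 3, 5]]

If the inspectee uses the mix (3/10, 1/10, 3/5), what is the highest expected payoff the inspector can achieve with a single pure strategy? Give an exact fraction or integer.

33/10

day 1: (2)·(3/10) + (-6)·(1/10) + (4)·(3/5) = 12/5.
day 2: (0)·(3/10) + (3)·(1/10) + (5)·(3/5) = 33/10.
The best pure response is day 2 with expected payoff 33/10.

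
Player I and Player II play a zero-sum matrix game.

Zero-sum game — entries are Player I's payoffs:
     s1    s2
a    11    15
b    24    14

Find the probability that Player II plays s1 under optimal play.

1/14

Row minima are 11 and 14, so Player I's maximin is 14; column maxima are 24 and 15, so Player II's minimax is 15. These differ, so the equilibrium is in mixed strategies.
Let Player II play s1 with probability q. Player I is indifferent when 11q + 15(1−q) = 24q + 14(1−q), giving q = 1/14.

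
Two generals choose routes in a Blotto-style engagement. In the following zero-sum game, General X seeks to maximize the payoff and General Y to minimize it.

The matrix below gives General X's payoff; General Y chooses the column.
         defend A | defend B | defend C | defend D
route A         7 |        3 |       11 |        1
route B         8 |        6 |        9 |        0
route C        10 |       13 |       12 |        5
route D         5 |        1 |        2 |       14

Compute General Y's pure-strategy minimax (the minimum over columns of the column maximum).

The worst case (largest entry) in each column is defend A: 10, defend B: 13, defend C: 12, defend D: 14.
The best (smallest) of these is 10.

10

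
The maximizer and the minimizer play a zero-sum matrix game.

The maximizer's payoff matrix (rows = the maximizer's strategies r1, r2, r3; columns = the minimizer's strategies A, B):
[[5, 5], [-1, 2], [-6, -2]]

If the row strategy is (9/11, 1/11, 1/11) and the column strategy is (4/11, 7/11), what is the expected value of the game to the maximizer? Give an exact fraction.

467/121

Against (4/11, 7/11), each row's expected payoff is r1: 5; r2: 10/11; r3: -38/11.
Taking the (9/11, 1/11, 1/11)-weighted average: (9/11)·(5) + (1/11)·(10/11) + (1/11)·(-38/11) = 467/121.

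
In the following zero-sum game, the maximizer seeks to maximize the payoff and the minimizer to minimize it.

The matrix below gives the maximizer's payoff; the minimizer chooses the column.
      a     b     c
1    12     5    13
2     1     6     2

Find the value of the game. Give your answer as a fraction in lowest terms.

67/12

Column c is strictly dominated by a for the minimizer (it gives the maximizer more in every row).
The remaining 2×2 game on (1, 2) × (a, b) has no saddle point. Let the maximizer play 1 with probability p; indifference gives 12p + (1−p) = 5p + 6(1−p), so p = 5/12.
Similarly the minimizer's optimal q on a is 1/12, and the value is 12·(1/12) + (5)·(11/12) = 67/12.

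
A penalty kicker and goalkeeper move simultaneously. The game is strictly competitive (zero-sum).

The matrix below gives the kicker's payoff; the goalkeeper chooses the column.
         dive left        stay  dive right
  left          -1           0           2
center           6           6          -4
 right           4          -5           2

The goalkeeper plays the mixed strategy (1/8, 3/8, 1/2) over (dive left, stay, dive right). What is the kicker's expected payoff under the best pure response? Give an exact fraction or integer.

1

left: (-1)·(1/8) + (0)·(3/8) + (2)·(1/2) = 7/8.
center: (6)·(1/8) + (6)·(3/8) + (-4)·(1/2) = 1.
right: (4)·(1/8) + (-5)·(3/8) + (2)·(1/2) = -3/8.
The best pure response is center with expected payoff 1.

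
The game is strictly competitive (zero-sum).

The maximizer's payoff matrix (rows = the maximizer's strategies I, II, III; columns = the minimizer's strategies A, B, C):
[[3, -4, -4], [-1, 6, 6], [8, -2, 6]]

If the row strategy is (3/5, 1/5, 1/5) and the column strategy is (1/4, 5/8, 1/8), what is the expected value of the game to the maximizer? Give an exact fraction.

Against (1/4, 5/8, 1/8), each row's expected payoff is I: -9/4; II: 17/4; III: 3/2.
Taking the (3/5, 1/5, 1/5)-weighted average: (3/5)·(-9/4) + (1/5)·(17/4) + (1/5)·(3/2) = -1/5.

-1/5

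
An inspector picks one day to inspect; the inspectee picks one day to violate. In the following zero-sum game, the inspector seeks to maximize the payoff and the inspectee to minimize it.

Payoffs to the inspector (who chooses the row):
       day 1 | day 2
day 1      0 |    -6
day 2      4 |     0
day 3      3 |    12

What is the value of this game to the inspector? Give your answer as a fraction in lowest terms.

Row day 1 is strictly dominated by row day 2, so the inspector never plays it.
The remaining 2×2 game on (day 2, day 3) × (day 1, day 2) has no saddle point. Let the inspector play day 2 with probability p; indifference gives 4p + 3(1−p) = 12(1−p), so p = 9/13.
Similarly the inspectee's optimal q on day 1 is 12/13, and the value is 4·(12/13) + (0)·(1/13) = 48/13.

48/13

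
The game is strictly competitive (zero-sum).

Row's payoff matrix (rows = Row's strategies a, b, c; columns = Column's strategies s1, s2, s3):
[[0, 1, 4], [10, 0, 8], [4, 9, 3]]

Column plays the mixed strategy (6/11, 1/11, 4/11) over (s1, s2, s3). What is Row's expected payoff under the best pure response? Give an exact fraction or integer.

92/11

a: (0)·(6/11) + (1)·(1/11) + (4)·(4/11) = 17/11.
b: (10)·(6/11) + (0)·(1/11) + (8)·(4/11) = 92/11.
c: (4)·(6/11) + (9)·(1/11) + (3)·(4/11) = 45/11.
The best pure response is b with expected payoff 92/11.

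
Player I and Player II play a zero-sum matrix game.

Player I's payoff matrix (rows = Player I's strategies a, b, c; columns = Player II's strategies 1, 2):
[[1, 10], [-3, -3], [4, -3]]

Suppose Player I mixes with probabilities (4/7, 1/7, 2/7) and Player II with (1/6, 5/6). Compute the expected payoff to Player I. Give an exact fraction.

Against (1/6, 5/6), each row's expected payoff is a: 17/2; b: -3; c: -11/6.
Taking the (4/7, 1/7, 2/7)-weighted average: (4/7)·(17/2) + (1/7)·(-3) + (2/7)·(-11/6) = 82/21.

82/21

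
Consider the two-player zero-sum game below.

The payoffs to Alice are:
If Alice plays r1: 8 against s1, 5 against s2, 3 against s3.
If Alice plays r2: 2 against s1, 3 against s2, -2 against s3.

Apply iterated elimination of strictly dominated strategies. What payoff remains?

Column s2 is strictly dominated by s3 for Bob (3<5, -2<3); eliminate s2.
Row r2 is strictly dominated by row r1 (8>2, 3>-2); eliminate r2.
Column s1 is strictly dominated by s3 for Bob (3<8); eliminate s1.
Only (r1, s3) remains, with payoff 3.

3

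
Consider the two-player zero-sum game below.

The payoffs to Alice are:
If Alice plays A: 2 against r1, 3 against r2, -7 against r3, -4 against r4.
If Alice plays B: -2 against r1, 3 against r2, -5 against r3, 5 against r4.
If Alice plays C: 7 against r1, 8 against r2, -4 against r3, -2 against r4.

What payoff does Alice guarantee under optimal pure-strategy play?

Row minima: -7, -5, -4 → Alice's maximin is -4.
Column maxima: 7, 8, -4, 5 → Bob's minimax is -4.
They coincide at (C, r3), so the value is -4.

-4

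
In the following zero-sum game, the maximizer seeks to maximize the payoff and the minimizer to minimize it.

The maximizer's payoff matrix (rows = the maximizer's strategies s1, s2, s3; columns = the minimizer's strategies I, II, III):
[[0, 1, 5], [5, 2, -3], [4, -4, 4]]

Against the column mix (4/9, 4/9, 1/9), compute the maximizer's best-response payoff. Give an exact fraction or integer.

s1: (0)·(4/9) + (1)·(4/9) + (5)·(1/9) = 1.
s2: (5)·(4/9) + (2)·(4/9) + (-3)·(1/9) = 25/9.
s3: (4)·(4/9) + (-4)·(4/9) + (4)·(1/9) = 4/9.
The best pure response is s2 with expected payoff 25/9.

25/9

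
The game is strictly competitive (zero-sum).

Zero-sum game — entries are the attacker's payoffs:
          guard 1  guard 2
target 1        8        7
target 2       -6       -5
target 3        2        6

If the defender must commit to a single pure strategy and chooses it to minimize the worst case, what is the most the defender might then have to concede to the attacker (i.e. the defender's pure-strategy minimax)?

7

The worst case (largest entry) in each column is guard 1: 8, guard 2: 7.
The best (smallest) of these is 7.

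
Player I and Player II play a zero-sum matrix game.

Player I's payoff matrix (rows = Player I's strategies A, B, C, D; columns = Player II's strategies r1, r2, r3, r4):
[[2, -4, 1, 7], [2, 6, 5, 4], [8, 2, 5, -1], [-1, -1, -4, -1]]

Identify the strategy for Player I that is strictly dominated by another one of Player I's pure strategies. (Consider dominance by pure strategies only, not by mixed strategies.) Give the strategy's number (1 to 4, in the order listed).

4

Compare D with B: 2 > -1, 6 > -1, 5 > -4, 4 > -1.
So B strictly dominates D for Player I; D is strictly dominated.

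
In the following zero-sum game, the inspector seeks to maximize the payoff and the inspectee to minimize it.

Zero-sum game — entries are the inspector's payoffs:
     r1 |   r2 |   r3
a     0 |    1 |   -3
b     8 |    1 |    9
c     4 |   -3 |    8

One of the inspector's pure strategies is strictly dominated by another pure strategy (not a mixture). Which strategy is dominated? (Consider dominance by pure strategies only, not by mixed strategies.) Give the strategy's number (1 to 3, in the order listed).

Compare c with b: 8 > 4, 1 > -3, 9 > 8.
So b strictly dominates c for the inspector; c is strictly dominated.

3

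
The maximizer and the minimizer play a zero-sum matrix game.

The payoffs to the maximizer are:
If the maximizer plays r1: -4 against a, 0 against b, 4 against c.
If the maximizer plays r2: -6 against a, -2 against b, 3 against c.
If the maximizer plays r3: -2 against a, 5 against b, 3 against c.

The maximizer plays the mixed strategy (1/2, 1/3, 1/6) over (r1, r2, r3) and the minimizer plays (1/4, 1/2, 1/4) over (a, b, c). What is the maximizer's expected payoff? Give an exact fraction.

-1/8

Against (1/4, 1/2, 1/4), each row's expected payoff is r1: 0; r2: -7/4; r3: 11/4.
Taking the (1/2, 1/3, 1/6)-weighted average: (1/2)·(0) + (1/3)·(-7/4) + (1/6)·(11/4) = -1/8.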